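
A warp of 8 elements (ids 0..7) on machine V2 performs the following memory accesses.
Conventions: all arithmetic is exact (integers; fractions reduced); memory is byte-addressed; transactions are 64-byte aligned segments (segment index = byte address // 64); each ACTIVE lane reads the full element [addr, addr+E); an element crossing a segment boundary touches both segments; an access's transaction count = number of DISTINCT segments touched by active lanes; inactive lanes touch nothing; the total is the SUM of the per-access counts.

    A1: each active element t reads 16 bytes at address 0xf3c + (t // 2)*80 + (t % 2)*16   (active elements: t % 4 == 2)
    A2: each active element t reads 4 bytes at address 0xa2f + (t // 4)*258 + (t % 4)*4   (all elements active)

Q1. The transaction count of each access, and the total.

A1: 2 transactions
A2: 3 transactions

Answer: 2,3; total 5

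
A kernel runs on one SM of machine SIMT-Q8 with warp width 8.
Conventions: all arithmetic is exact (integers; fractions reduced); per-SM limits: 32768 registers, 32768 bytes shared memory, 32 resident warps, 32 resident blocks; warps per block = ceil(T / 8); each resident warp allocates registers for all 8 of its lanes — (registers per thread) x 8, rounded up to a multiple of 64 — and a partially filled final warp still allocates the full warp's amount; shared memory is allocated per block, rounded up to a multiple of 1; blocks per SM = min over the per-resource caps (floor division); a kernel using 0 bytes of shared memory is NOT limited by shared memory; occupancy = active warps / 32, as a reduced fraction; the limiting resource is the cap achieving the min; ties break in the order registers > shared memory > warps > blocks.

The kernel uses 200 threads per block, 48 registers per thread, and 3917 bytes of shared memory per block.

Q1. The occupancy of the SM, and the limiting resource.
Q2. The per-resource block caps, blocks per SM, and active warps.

Answer: occupancy 25/32, limited by warps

registers: 3 blocks
shared memory: 8 blocks
warps: 1 block
blocks: 32 blocks

Answer: 1 block, 25 active warps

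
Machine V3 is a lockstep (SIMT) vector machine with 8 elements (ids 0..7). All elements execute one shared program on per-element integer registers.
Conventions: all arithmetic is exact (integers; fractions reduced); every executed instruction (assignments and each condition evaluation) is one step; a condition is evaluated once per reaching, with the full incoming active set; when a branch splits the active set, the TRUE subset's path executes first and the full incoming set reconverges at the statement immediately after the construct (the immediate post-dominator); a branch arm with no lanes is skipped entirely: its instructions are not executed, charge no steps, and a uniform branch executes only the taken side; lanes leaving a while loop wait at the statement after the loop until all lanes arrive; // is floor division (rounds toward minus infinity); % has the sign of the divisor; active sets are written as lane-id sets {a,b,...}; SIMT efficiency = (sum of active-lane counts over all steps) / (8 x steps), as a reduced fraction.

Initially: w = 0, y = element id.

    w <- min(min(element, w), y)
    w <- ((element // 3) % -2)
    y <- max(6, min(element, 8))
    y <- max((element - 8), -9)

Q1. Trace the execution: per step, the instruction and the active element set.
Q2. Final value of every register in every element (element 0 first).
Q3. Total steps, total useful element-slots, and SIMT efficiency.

step 0: w <- min(min(element, w), y) {0,1,2,3,4,5,6,7}
step 1: w <- ((element // 3) % -2)   {0,1,2,3,4,5,6,7}
step 2: y <- max(6, min(element, 8)) {0,1,2,3,4,5,6,7}
step 3: y <- max((element - 8), -9)  {0,1,2,3,4,5,6,7}

Answer: 4 steps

w: 0,0,0,-1,-1,-1,0,0
y: -8,-7,-6,-5,-4,-3,-2,-1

steps = 4; useful = 32; efficiency = 32/32 = 1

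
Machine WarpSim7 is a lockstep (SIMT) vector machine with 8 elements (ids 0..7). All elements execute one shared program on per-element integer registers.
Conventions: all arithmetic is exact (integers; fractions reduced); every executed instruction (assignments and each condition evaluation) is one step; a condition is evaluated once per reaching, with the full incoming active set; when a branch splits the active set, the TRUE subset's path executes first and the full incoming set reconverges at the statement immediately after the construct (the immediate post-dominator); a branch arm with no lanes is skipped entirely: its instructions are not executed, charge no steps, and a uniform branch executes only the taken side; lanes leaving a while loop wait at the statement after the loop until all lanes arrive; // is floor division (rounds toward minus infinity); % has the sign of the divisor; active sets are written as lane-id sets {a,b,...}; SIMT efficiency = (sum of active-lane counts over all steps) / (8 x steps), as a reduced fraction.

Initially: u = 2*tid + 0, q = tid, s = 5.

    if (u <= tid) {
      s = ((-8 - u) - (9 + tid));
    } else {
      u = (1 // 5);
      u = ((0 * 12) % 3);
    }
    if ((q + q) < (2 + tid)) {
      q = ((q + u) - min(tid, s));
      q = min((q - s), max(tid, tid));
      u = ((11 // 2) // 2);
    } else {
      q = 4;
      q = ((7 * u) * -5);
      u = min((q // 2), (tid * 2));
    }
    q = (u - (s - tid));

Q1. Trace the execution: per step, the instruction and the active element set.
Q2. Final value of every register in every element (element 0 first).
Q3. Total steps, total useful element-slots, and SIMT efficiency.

step 0: eval (u <= tid)              {0,1,2,3,4,5,6,7}
step 1: s <- ((-8 - u) - (9 + tid))  {0}
step 2: u <- (1 // 5)                {1,2,3,4,5,6,7}
step 3: u <- ((0 * 12) % 3)          {1,2,3,4,5,6,7}
step 4: eval ((q + q) < (2 + tid))   {0,1,2,3,4,5,6,7}
step 5: q <- ((q + u) - min(tid, s)) {0,1}
step 6: q <- min((q - s), max(tid, tid)) {0,1}
step 7: u <- ((11 // 2) // 2)        {0,1}
step 8: q <- 4                       {2,3,4,5,6,7}
step 9: q <- ((7 * u) * -5)          {2,3,4,5,6,7}
step 10: u <- min((q // 2), (tid * 2)) {2,3,4,5,6,7}
step 11: q <- (u - (s - tid))         {0,1,2,3,4,5,6,7}

Answer: 12 steps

u: 2,2,0,0,0,0,0,0
q: 19,-2,-3,-2,-1,0,1,2
s: -17,5,5,5,5,5,5,5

steps = 12; useful = 63; efficiency = 63/96 = 21/32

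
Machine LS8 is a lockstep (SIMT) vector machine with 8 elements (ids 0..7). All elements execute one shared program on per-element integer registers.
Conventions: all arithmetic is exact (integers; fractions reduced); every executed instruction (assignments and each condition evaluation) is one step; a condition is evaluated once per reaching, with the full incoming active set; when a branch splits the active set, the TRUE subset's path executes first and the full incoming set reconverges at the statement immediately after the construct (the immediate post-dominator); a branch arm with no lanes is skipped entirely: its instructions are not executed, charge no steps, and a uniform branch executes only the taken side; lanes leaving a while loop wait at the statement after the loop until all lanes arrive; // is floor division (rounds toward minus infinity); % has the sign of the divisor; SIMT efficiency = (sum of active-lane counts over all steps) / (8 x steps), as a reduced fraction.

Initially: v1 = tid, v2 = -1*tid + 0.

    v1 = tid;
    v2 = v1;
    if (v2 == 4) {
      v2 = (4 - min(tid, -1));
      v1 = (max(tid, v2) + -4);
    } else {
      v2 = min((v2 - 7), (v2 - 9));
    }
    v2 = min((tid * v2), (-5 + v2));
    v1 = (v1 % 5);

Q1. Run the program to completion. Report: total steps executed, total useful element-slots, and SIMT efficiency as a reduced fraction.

Answer: 8 steps, 49 useful, 49/64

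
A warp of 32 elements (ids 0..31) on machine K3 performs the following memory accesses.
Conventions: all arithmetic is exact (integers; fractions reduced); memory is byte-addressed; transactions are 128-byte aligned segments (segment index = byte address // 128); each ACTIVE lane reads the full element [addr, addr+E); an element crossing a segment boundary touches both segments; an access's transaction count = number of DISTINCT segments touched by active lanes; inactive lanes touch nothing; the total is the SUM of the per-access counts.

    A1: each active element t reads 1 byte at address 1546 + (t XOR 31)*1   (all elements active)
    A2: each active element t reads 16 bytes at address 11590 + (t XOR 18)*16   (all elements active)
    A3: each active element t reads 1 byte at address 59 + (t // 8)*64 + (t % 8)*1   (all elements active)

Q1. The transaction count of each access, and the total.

A1: 1 transaction
A2: 5 transactions
A3: 3 transactions

Answer: 1,5,3; total 9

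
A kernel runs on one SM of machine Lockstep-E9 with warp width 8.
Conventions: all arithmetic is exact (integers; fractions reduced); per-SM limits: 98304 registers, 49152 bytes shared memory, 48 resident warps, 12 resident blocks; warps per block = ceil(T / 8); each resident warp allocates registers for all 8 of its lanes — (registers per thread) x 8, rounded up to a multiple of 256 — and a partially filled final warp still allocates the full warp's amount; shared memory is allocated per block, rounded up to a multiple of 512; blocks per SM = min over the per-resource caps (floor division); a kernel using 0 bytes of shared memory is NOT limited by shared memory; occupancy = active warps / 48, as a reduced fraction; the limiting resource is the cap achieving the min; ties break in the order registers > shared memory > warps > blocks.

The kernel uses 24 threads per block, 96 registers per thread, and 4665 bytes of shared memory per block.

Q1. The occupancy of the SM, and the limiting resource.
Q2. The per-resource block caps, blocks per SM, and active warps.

Answer: occupancy 9/16, limited by shared memory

registers: 42 blocks
shared memory: 9 blocks
warps: 16 blocks
blocks: 12 blocks

Answer: 9 blocks, 27 active warps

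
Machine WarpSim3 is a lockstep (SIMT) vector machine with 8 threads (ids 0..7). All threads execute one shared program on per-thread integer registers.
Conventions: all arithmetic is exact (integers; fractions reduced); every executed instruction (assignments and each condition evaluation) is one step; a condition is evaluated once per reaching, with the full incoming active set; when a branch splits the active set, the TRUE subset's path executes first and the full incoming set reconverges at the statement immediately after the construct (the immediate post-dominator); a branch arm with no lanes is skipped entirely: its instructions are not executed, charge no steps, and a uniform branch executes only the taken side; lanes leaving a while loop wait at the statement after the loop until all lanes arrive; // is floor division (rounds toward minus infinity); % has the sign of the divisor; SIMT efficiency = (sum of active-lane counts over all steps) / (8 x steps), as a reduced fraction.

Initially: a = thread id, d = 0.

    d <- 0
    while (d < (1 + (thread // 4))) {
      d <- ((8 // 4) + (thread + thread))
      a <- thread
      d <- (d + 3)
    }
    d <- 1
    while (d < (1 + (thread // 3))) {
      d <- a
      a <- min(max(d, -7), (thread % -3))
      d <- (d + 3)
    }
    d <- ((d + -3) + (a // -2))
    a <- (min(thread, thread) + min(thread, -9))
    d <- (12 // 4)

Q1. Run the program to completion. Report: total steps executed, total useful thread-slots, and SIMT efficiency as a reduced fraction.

Answer: 15 steps, 108 useful, 9/10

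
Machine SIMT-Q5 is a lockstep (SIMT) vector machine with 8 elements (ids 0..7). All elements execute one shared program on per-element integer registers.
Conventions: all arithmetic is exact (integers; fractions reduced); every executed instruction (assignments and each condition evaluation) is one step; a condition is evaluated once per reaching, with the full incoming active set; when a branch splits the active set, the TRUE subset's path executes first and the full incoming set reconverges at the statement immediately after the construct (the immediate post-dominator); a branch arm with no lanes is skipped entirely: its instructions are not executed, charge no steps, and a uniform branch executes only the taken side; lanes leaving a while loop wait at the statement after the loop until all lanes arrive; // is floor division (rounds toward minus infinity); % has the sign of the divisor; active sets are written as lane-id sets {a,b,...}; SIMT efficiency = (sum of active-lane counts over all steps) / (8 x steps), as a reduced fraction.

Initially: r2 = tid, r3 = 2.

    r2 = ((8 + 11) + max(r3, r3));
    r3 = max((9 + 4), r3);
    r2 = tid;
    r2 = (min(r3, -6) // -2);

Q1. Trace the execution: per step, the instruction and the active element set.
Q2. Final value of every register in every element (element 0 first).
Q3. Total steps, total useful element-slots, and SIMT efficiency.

step 0: r2 <- ((8 + 11) + max(r3, r3)) {0,1,2,3,4,5,6,7}
step 1: r3 <- max((9 + 4), r3)       {0,1,2,3,4,5,6,7}
step 2: r2 <- tid                    {0,1,2,3,4,5,6,7}
step 3: r2 <- (min(r3, -6) // -2)    {0,1,2,3,4,5,6,7}

Answer: 4 steps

r2: 3,3,3,3,3,3,3,3
r3: 13,13,13,13,13,13,13,13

steps = 4; useful = 32; efficiency = 32/32 = 1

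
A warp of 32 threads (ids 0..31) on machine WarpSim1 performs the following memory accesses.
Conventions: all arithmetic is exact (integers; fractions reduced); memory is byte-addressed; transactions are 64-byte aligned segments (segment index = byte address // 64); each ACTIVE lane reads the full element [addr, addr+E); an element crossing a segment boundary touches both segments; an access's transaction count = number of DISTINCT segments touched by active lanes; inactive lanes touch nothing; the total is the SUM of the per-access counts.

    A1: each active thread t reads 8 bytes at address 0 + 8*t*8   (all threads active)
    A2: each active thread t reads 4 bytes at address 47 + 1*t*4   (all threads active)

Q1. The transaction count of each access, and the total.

A1: 32 transactions
A2: 3 transactions

Answer: 32,3; total 35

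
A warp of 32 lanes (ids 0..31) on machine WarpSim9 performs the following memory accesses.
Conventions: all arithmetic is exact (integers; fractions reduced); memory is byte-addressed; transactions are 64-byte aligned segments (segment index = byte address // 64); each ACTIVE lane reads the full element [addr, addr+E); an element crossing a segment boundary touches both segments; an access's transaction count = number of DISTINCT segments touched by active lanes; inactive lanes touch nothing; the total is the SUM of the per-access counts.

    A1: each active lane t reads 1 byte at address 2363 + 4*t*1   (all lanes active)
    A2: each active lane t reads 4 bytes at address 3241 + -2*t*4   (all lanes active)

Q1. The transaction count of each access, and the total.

A1: 3 transactions
A2: 5 transactions

Answer: 3,5; total 8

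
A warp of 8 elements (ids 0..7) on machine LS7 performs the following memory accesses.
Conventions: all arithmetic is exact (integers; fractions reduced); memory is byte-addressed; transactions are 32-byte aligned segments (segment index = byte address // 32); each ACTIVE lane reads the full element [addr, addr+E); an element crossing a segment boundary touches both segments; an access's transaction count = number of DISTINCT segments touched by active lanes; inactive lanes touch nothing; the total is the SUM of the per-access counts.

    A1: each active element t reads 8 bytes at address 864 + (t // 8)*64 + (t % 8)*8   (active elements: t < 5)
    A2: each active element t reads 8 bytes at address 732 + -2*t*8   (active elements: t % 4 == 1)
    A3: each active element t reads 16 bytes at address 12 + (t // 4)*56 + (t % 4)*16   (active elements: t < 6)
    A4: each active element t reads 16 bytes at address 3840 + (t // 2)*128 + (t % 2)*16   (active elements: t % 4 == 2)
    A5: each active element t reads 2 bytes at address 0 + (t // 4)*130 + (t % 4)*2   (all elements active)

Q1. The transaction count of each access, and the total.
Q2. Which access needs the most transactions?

A1: 2 transactions
A2: 2 transactions
A3: 4 transactions
A4: 2 transactions
A5: 2 transactions

Answer: 2,2,4,2,2; total 12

Answer: A3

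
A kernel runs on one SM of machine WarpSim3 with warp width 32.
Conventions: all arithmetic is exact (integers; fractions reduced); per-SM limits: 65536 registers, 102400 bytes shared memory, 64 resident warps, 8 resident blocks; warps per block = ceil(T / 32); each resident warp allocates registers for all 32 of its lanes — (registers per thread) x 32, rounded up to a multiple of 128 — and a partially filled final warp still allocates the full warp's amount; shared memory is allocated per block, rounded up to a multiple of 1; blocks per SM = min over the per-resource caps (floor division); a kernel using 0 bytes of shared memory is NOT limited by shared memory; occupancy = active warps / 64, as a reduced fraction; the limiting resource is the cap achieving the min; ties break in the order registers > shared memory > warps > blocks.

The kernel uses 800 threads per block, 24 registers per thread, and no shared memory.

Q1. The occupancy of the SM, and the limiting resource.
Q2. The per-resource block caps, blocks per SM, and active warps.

Answer: occupancy 25/32, limited by warps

registers: 3 blocks
shared memory: no limit (kernel uses none)
warps: 2 blocks
blocks: 8 blocks

Answer: 2 blocks, 50 active warps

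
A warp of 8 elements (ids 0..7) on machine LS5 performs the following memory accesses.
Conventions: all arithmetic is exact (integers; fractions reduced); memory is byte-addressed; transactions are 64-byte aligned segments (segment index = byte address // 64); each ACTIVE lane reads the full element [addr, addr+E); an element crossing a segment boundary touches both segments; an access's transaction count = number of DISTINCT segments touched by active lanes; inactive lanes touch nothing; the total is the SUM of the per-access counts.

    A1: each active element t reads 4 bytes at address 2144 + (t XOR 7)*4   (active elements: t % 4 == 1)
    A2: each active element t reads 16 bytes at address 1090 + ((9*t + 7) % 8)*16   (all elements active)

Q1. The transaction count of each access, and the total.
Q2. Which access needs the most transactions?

A1: 1 transaction
A2: 3 transactions

Answer: 1,3; total 4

Answer: A2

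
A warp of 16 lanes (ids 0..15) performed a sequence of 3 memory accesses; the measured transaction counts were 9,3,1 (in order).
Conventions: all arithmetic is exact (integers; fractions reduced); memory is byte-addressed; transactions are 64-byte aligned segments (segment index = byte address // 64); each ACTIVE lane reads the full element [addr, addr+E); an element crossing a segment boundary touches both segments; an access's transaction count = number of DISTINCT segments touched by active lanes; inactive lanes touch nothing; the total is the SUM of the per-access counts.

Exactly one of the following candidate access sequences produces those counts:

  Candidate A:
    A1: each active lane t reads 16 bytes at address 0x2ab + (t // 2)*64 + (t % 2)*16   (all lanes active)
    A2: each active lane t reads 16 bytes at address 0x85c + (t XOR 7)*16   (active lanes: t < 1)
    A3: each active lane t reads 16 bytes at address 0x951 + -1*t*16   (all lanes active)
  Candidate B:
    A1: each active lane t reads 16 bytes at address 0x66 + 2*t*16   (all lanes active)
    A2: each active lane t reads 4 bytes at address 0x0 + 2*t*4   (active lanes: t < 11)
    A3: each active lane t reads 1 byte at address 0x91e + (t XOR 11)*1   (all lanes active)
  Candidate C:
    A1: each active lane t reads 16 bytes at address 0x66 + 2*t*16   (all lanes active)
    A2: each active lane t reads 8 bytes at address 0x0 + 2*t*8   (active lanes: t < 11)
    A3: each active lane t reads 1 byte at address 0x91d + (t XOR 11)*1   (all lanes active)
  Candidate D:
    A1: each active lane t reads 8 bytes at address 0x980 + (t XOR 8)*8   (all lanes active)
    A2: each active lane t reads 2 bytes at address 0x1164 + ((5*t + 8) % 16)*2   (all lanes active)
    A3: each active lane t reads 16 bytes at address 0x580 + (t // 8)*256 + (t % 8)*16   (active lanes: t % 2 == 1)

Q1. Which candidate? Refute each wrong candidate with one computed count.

A: A2 gives 1 transaction, not 3
B: A2 gives 2 transactions, not 3
D: A1 gives 2 transactions, not 9
C: all counts match (9,3,1)

Answer: C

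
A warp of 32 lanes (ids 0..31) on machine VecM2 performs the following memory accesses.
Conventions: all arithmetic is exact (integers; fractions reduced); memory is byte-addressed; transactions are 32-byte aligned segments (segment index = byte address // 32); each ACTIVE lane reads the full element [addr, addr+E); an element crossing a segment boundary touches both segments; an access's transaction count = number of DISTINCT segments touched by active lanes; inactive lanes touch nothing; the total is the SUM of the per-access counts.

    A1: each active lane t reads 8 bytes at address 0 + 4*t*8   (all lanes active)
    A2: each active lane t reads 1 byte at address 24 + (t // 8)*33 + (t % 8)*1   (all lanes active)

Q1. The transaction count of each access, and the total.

A1: 32 transactions
A2: 5 transactions

Answer: 32,5; total 37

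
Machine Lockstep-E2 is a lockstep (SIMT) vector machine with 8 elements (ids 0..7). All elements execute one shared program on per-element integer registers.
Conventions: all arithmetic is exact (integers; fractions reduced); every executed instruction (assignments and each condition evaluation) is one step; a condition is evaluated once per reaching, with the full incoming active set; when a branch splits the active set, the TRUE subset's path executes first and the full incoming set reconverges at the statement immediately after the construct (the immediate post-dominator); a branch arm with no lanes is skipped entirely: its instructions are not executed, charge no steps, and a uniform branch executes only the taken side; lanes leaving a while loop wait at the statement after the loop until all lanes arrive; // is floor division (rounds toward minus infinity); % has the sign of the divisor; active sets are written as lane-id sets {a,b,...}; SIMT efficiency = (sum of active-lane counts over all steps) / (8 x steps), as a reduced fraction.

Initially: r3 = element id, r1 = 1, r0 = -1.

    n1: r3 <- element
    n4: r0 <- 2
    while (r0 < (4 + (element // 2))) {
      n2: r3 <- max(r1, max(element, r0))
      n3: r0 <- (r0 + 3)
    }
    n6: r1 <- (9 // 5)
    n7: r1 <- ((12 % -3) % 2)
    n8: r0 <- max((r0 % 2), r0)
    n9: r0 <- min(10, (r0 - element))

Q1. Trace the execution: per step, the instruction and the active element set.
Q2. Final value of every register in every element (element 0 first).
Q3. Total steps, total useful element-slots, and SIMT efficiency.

step 0: r3 <- element                {0,1,2,3,4,5,6,7}
step 1: r0 <- 2                      {0,1,2,3,4,5,6,7}
step 2: eval (r0 < (4 + (element // 2))) {0,1,2,3,4,5,6,7}
step 3: r3 <- max(r1, max(element, r0)) {0,1,2,3,4,5,6,7}
step 4: r0 <- (r0 + 3)               {0,1,2,3,4,5,6,7}
step 5: eval (r0 < (4 + (element // 2))) {0,1,2,3,4,5,6,7}
step 6: r3 <- max(r1, max(element, r0)) {4,5,6,7}
step 7: r0 <- (r0 + 3)               {4,5,6,7}
step 8: eval (r0 < (4 + (element // 2))) {4,5,6,7}
step 9: r1 <- (9 // 5)               {0,1,2,3,4,5,6,7}
step 10: r1 <- ((12 % -3) % 2)        {0,1,2,3,4,5,6,7}
step 11: r0 <- max((r0 % 2), r0)      {0,1,2,3,4,5,6,7}
step 12: r0 <- min(10, (r0 - element)) {0,1,2,3,4,5,6,7}

Answer: 13 steps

r3: 2,2,2,3,5,5,6,7
r1: 0,0,0,0,0,0,0,0
r0: 5,4,3,2,4,3,2,1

steps = 13; useful = 92; efficiency = 92/104 = 23/26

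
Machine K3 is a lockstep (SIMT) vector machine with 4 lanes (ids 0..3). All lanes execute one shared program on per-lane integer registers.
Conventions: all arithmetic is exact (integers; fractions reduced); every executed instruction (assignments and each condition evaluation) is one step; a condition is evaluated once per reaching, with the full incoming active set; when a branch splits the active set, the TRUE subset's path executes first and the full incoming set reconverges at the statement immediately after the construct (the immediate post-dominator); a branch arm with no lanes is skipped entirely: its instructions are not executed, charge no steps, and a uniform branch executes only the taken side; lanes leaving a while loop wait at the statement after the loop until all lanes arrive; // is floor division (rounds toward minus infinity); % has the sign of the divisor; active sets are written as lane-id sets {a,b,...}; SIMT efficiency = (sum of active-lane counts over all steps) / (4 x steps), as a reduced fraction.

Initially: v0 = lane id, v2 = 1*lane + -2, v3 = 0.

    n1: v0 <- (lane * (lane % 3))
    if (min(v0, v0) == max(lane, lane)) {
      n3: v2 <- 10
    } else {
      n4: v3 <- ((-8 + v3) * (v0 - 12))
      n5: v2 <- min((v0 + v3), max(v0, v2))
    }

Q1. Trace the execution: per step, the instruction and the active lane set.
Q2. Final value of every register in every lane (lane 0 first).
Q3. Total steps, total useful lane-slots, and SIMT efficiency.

step 0: v0 <- (lane * (lane % 3))    {0,1,2,3}
step 1: eval (min(v0, v0) == max(lane, lane)) {0,1,2,3}
step 2: v2 <- 10                     {0,1}
step 3: v3 <- ((-8 + v3) * (v0 - 12)) {2,3}
step 4: v2 <- min((v0 + v3), max(v0, v2)) {2,3}

Answer: 5 steps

v0: 0,1,4,0
v2: 10,10,4,1
v3: 0,0,64,96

steps = 5; useful = 14; efficiency = 14/20 = 7/10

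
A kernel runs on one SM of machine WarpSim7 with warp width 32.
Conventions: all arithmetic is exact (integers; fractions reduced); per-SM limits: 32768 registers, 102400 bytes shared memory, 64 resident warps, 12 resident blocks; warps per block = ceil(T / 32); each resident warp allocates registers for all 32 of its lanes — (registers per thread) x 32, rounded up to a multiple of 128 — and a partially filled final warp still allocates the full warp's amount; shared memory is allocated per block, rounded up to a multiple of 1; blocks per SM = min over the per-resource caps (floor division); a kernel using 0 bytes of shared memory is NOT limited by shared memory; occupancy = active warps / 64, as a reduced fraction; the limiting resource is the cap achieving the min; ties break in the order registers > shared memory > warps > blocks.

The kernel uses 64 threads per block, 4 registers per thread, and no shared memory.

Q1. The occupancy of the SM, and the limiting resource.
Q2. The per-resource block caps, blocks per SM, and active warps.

Answer: occupancy 3/8, limited by blocks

registers: 128 blocks
shared memory: no limit (kernel uses none)
warps: 32 blocks
blocks: 12 blocks

Answer: 12 blocks, 24 active warps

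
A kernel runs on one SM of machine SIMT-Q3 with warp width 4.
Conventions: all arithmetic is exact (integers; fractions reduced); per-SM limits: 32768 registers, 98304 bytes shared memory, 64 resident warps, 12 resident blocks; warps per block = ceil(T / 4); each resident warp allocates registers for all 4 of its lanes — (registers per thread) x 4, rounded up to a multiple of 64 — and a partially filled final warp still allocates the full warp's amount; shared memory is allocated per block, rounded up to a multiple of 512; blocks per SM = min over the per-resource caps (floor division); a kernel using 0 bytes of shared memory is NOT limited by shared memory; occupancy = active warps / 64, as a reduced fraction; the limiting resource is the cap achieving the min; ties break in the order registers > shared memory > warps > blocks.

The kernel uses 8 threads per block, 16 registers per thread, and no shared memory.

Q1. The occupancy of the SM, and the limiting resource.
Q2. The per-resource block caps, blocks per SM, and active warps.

Answer: occupancy 3/8, limited by blocks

registers: 256 blocks
shared memory: no limit (kernel uses none)
warps: 32 blocks
blocks: 12 blocks

Answer: 12 blocks, 24 active warps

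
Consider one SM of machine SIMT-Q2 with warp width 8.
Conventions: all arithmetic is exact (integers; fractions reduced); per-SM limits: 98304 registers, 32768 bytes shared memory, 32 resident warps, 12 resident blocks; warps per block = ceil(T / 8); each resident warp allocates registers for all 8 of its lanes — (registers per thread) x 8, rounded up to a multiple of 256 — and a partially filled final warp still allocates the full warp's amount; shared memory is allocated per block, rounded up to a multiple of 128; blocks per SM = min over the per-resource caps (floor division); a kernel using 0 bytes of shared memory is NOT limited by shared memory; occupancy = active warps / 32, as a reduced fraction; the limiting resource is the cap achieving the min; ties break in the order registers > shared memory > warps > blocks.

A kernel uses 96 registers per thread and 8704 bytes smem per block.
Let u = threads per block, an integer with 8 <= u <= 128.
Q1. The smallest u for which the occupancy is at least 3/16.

Answer: u = 9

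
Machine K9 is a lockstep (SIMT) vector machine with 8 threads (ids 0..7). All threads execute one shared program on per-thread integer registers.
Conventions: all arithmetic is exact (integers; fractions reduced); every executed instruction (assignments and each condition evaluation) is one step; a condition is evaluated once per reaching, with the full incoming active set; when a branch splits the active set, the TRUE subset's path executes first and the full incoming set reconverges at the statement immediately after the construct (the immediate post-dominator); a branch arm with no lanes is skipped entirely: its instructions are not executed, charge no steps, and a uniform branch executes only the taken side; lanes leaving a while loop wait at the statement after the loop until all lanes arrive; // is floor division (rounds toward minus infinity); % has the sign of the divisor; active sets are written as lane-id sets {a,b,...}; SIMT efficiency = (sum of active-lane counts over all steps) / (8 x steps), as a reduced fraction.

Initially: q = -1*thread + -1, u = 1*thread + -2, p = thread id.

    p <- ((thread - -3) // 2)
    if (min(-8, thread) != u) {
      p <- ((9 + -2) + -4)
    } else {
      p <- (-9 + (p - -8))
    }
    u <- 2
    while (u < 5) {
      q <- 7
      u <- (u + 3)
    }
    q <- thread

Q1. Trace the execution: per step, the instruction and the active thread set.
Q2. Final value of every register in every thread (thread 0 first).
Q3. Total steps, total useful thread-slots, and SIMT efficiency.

step 0: p <- ((thread - -3) // 2)    {0,1,2,3,4,5,6,7}
step 1: eval (min(-8, thread) != u)  {0,1,2,3,4,5,6,7}
step 2: p <- ((9 + -2) + -4)         {0,1,2,3,4,5,6,7}
step 3: u <- 2                       {0,1,2,3,4,5,6,7}
step 4: eval (u < 5)                 {0,1,2,3,4,5,6,7}
step 5: q <- 7                       {0,1,2,3,4,5,6,7}
step 6: u <- (u + 3)                 {0,1,2,3,4,5,6,7}
step 7: eval (u < 5)                 {0,1,2,3,4,5,6,7}
step 8: q <- thread                  {0,1,2,3,4,5,6,7}

Answer: 9 steps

q: 0,1,2,3,4,5,6,7
u: 5,5,5,5,5,5,5,5
p: 3,3,3,3,3,3,3,3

steps = 9; useful = 72; efficiency = 72/72 = 1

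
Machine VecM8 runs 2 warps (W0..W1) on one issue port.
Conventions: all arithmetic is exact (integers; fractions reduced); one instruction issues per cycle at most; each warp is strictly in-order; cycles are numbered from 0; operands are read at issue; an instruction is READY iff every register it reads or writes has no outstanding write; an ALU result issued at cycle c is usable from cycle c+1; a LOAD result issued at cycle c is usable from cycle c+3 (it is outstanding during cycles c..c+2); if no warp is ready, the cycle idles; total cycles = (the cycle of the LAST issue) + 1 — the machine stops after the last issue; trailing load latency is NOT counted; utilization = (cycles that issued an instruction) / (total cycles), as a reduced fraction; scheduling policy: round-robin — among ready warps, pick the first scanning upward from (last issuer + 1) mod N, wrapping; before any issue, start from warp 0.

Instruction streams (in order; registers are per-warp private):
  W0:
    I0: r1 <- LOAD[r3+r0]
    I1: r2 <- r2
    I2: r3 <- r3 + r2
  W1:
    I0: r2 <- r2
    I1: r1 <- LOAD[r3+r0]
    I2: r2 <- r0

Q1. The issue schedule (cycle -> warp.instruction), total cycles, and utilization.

cycle 0: W0.I0
cycle 1: W1.I0
cycle 2: W0.I1
cycle 3: W1.I1
cycle 4: W0.I2
cycle 5: W1.I2

Answer: 6 cycles, utilization 1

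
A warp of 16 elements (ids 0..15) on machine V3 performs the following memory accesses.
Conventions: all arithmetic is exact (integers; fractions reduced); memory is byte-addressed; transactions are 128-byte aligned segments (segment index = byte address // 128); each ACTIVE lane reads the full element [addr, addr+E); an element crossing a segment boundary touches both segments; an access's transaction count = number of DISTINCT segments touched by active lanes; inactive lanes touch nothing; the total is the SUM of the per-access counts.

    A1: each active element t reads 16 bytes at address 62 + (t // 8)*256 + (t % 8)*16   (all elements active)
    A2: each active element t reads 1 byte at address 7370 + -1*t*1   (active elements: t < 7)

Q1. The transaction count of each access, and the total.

A1: 4 transactions
A2: 1 transaction

Answer: 4,1; total 5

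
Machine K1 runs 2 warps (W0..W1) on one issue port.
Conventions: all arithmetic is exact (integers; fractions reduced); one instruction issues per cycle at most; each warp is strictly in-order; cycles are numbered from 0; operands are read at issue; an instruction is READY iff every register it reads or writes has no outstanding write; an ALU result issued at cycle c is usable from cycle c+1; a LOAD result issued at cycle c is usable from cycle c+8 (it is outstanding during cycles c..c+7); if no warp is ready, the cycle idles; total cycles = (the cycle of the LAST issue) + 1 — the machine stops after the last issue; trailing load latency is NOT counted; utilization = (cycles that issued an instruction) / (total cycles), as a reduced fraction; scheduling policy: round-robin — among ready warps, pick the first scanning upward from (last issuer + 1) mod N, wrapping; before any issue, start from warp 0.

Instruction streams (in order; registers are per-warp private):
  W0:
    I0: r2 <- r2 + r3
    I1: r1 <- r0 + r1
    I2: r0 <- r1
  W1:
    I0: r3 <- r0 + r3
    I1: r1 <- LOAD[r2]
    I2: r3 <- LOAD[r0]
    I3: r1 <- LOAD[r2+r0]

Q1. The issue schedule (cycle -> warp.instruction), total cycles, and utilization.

cycle 0: W0.I0
cycle 1: W1.I0
cycle 2: W0.I1
cycle 3: W1.I1
cycle 4: W0.I2
cycle 5: W1.I2
cycle 6: idle
cycle 7: idle
cycle 8: idle
cycle 9: idle
cycle 10: idle
cycle 11: W1.I3

Answer: 12 cycles, utilization 7/12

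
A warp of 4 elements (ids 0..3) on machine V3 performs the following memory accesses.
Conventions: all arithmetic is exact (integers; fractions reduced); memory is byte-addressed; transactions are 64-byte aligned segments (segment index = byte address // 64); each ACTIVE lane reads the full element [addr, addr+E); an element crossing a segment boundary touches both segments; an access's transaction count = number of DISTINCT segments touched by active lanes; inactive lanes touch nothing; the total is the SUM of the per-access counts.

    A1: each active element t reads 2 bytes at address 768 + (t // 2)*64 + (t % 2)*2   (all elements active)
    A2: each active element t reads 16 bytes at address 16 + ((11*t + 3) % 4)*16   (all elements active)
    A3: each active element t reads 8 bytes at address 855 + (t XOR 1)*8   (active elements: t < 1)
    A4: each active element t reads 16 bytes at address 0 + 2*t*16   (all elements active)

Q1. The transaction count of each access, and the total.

A1: 2 transactions
A2: 2 transactions
A3: 1 transaction
A4: 2 transactions

Answer: 2,2,1,2; total 7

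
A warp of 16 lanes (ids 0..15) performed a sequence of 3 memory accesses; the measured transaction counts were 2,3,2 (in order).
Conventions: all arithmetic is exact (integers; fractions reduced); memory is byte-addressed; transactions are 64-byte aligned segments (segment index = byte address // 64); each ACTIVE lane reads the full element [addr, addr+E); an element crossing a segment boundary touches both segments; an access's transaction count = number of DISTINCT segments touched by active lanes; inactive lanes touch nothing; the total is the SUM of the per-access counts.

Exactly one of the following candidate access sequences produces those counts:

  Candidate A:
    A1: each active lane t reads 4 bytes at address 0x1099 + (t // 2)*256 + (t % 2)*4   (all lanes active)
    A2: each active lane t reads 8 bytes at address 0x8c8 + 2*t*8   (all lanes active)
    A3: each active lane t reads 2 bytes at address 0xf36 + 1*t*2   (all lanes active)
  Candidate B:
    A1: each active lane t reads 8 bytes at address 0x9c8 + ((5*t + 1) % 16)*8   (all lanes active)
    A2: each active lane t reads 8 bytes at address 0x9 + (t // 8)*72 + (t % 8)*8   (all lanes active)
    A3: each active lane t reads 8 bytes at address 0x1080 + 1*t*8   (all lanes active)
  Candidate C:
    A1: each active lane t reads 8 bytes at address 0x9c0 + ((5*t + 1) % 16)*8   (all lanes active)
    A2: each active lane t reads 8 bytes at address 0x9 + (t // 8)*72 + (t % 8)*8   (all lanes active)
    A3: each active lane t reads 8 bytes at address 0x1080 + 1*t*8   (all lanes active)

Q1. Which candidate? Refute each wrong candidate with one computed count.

A: A1 gives 8 transactions, not 2
B: A1 gives 3 transactions, not 2
C: all counts match (2,3,2)

Answer: C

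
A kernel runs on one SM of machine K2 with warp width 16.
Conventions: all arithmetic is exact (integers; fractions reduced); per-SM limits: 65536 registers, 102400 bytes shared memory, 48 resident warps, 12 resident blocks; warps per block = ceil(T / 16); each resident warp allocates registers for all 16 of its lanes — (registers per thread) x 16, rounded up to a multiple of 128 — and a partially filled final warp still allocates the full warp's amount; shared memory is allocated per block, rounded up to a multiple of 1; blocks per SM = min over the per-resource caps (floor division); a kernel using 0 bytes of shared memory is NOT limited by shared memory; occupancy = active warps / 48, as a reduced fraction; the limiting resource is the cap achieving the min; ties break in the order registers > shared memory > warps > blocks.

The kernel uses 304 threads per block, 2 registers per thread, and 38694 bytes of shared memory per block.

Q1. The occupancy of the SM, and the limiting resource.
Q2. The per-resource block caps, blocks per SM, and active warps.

Answer: occupancy 19/24, limited by shared memory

registers: 26 blocks
shared memory: 2 blocks
warps: 2 blocks
blocks: 12 blocks

Answer: 2 blocks, 38 active warps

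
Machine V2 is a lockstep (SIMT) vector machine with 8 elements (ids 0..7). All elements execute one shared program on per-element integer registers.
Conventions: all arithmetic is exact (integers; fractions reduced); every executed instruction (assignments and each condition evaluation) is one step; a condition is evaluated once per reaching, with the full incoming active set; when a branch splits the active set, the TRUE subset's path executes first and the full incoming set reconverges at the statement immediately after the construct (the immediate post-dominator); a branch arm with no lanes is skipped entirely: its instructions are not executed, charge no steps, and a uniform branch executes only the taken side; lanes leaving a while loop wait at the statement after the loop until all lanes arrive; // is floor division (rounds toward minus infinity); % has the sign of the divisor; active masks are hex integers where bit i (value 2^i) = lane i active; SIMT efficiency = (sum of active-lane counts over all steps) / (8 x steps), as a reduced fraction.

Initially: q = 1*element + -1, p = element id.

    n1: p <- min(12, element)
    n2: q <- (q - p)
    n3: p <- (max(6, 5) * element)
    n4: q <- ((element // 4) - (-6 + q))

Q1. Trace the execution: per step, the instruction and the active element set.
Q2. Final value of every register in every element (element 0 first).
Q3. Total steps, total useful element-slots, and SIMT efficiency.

step 0: p <- min(12, element)        0xff
step 1: q <- (q - p)                 0xff
step 2: p <- (max(6, 5) * element)   0xff
step 3: q <- ((element // 4) - (-6 + q)) 0xff

Answer: 4 steps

q: 7,7,7,7,8,8,8,8
p: 0,6,12,18,24,30,36,42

steps = 4; useful = 32; efficiency = 32/32 = 1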